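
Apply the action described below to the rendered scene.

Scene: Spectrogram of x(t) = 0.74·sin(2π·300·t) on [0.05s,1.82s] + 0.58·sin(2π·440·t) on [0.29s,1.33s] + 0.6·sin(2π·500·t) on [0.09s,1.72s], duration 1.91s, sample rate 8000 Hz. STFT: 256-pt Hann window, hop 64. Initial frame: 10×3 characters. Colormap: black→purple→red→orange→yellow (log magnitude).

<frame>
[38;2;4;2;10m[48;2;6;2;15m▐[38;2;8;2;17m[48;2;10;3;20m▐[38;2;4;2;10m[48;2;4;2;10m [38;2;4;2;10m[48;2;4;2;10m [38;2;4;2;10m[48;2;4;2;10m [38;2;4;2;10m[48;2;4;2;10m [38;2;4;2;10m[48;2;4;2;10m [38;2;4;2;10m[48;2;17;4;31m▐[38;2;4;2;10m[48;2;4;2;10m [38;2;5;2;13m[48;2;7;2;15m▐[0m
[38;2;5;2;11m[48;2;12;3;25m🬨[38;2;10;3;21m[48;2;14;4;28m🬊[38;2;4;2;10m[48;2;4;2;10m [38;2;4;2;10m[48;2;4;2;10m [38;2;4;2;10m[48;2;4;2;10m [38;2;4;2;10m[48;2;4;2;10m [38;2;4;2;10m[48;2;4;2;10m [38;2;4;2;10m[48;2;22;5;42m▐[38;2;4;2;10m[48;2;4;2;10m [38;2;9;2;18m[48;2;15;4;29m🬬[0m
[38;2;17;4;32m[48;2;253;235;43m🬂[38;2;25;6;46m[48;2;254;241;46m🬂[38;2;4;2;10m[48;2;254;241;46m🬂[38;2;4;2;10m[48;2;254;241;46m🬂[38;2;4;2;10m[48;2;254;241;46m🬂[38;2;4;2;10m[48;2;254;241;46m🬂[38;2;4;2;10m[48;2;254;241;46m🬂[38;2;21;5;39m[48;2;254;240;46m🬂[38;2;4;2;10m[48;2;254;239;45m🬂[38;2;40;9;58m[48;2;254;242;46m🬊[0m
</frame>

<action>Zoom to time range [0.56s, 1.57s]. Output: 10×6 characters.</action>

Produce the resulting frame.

<frame>
[38;2;4;2;10m[48;2;4;2;10m [38;2;4;2;10m[48;2;4;2;10m [38;2;4;2;10m[48;2;4;2;10m [38;2;4;2;10m[48;2;4;2;10m [38;2;4;2;10m[48;2;4;2;10m [38;2;4;2;10m[48;2;4;2;10m [38;2;4;2;10m[48;2;4;2;10m [38;2;4;2;10m[48;2;16;4;30m▌[38;2;4;2;10m[48;2;4;2;10m [38;2;4;2;10m[48;2;4;2;10m [0m
[38;2;4;2;10m[48;2;4;2;10m [38;2;4;2;10m[48;2;4;2;10m [38;2;4;2;10m[48;2;4;2;10m [38;2;4;2;10m[48;2;4;2;10m [38;2;4;2;10m[48;2;4;2;10m [38;2;4;2;10m[48;2;4;2;10m [38;2;4;2;10m[48;2;4;2;10m [38;2;4;2;10m[48;2;17;4;32m▌[38;2;4;2;10m[48;2;4;2;10m [38;2;4;2;10m[48;2;4;2;10m [0m
[38;2;4;2;10m[48;2;4;2;10m [38;2;4;2;10m[48;2;4;2;10m [38;2;4;2;10m[48;2;4;2;10m [38;2;4;2;10m[48;2;4;2;10m [38;2;4;2;10m[48;2;4;2;10m [38;2;4;2;10m[48;2;4;2;10m [38;2;4;2;10m[48;2;4;2;10m [38;2;4;2;10m[48;2;19;5;36m▌[38;2;4;2;10m[48;2;4;2;10m [38;2;4;2;10m[48;2;4;2;10m [0m
[38;2;4;2;10m[48;2;4;2;10m [38;2;4;2;10m[48;2;4;2;10m [38;2;4;2;10m[48;2;4;2;10m [38;2;4;2;10m[48;2;4;2;10m [38;2;4;2;10m[48;2;4;2;10m [38;2;4;2;10m[48;2;4;2;10m [38;2;4;2;10m[48;2;4;2;10m [38;2;4;2;10m[48;2;24;5;44m▌[38;2;4;2;10m[48;2;4;2;10m [38;2;4;2;10m[48;2;4;2;10m [0m
[38;2;4;2;10m[48;2;4;2;11m🬎[38;2;4;2;10m[48;2;4;2;11m🬎[38;2;4;2;10m[48;2;4;2;11m🬎[38;2;4;2;10m[48;2;4;2;11m🬎[38;2;4;2;10m[48;2;4;2;11m🬎[38;2;4;2;10m[48;2;4;2;11m🬎[38;2;4;2;10m[48;2;4;2;11m🬎[38;2;4;2;10m[48;2;43;10;71m▌[38;2;4;2;10m[48;2;4;2;10m [38;2;4;2;10m[48;2;4;2;10m [0m
[38;2;254;241;46m[48;2;38;9;67m🬎[38;2;254;240;45m[48;2;38;9;67m🬎[38;2;254;241;46m[48;2;38;9;67m🬎[38;2;254;240;46m[48;2;38;9;67m🬎[38;2;254;241;46m[48;2;38;9;67m🬎[38;2;254;240;46m[48;2;38;9;67m🬎[38;2;254;241;46m[48;2;38;9;67m🬎[38;2;254;241;46m[48;2;50;11;78m🬎[38;2;254;239;45m[48;2;38;9;67m🬎[38;2;254;239;45m[48;2;38;9;67m🬎[0m
</frame>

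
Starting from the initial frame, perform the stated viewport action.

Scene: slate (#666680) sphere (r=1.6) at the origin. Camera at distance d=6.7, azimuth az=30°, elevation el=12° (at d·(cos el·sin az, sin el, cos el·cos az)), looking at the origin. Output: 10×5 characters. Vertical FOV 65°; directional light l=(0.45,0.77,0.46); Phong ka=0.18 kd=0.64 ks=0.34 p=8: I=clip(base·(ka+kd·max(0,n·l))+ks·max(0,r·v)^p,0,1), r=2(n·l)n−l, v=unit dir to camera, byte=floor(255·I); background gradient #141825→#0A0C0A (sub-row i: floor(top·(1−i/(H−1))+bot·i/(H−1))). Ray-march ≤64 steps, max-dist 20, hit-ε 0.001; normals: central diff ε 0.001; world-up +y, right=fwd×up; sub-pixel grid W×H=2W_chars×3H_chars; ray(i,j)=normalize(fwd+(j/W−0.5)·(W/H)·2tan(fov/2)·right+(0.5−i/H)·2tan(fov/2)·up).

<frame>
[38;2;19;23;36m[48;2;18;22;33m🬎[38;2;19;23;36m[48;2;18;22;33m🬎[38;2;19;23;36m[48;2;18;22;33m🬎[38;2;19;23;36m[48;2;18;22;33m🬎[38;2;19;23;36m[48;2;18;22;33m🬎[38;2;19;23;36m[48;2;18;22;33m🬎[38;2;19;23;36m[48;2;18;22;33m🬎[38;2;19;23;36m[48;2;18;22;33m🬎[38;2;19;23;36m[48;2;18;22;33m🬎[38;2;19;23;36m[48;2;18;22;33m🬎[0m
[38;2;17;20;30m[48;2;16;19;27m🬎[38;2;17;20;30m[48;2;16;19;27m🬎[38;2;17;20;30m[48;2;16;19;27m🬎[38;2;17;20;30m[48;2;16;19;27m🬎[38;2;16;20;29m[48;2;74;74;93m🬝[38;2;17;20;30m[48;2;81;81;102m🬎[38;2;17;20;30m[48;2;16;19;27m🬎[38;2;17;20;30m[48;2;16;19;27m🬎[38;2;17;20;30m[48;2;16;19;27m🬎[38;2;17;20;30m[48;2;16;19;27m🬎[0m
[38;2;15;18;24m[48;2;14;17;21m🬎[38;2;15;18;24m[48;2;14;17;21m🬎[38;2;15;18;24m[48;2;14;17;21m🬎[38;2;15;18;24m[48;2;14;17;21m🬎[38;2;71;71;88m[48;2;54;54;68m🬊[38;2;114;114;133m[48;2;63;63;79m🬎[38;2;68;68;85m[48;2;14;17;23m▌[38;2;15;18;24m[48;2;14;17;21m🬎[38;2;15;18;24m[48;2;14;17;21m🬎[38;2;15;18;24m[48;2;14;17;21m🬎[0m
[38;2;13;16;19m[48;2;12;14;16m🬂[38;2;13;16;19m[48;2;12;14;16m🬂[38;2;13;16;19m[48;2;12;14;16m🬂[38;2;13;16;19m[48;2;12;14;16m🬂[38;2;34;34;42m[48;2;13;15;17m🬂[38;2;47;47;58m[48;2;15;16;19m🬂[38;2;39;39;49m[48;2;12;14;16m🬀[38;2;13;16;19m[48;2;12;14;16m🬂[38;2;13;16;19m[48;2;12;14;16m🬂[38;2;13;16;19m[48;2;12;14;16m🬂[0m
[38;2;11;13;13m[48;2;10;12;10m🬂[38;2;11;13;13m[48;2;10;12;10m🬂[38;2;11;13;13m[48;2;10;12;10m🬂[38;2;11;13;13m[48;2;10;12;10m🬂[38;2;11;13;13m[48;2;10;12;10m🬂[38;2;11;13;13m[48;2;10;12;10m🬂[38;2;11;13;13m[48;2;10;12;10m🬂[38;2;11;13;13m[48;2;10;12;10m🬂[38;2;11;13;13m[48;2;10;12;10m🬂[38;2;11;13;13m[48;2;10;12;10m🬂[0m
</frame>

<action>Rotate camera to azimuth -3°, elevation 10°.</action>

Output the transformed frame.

<frame>
[38;2;19;23;36m[48;2;18;22;33m🬎[38;2;19;23;36m[48;2;18;22;33m🬎[38;2;19;23;36m[48;2;18;22;33m🬎[38;2;19;23;36m[48;2;18;22;33m🬎[38;2;19;23;36m[48;2;18;22;33m🬎[38;2;19;23;36m[48;2;18;22;33m🬎[38;2;19;23;36m[48;2;18;22;33m🬎[38;2;19;23;36m[48;2;18;22;33m🬎[38;2;19;23;36m[48;2;18;22;33m🬎[38;2;19;23;36m[48;2;18;22;33m🬎[0m
[38;2;17;20;30m[48;2;16;19;27m🬎[38;2;17;20;30m[48;2;16;19;27m🬎[38;2;17;20;30m[48;2;16;19;27m🬎[38;2;17;20;30m[48;2;16;19;27m🬎[38;2;16;20;29m[48;2;63;63;79m🬝[38;2;17;20;30m[48;2;79;79;99m🬎[38;2;17;20;30m[48;2;16;19;27m🬎[38;2;17;20;30m[48;2;16;19;27m🬎[38;2;17;20;30m[48;2;16;19;27m🬎[38;2;17;20;30m[48;2;16;19;27m🬎[0m
[38;2;15;18;24m[48;2;14;17;21m🬎[38;2;15;18;24m[48;2;14;17;21m🬎[38;2;15;18;24m[48;2;14;17;21m🬎[38;2;15;18;24m[48;2;14;17;21m🬎[38;2;51;51;64m[48;2;32;32;40m🬊[38;2;118;118;136m[48;2;57;57;71m🬊[38;2;72;72;90m[48;2;14;17;23m▌[38;2;15;18;24m[48;2;14;17;21m🬎[38;2;15;18;24m[48;2;14;17;21m🬎[38;2;15;18;24m[48;2;14;17;21m🬎[0m
[38;2;13;16;19m[48;2;12;14;16m🬂[38;2;13;16;19m[48;2;12;14;16m🬂[38;2;13;16;19m[48;2;12;14;16m🬂[38;2;13;16;19m[48;2;12;14;16m🬂[38;2;19;19;24m[48;2;12;14;15m🬊[38;2;36;36;45m[48;2;15;16;19m🬂[38;2;41;41;51m[48;2;12;14;16m🬀[38;2;13;16;19m[48;2;12;14;16m🬂[38;2;13;16;19m[48;2;12;14;16m🬂[38;2;13;16;19m[48;2;12;14;16m🬂[0m
[38;2;11;13;13m[48;2;10;12;10m🬂[38;2;11;13;13m[48;2;10;12;10m🬂[38;2;11;13;13m[48;2;10;12;10m🬂[38;2;11;13;13m[48;2;10;12;10m🬂[38;2;11;13;13m[48;2;10;12;10m🬂[38;2;11;13;13m[48;2;10;12;10m🬂[38;2;11;13;13m[48;2;10;12;10m🬂[38;2;11;13;13m[48;2;10;12;10m🬂[38;2;11;13;13m[48;2;10;12;10m🬂[38;2;11;13;13m[48;2;10;12;10m🬂[0m
</frame>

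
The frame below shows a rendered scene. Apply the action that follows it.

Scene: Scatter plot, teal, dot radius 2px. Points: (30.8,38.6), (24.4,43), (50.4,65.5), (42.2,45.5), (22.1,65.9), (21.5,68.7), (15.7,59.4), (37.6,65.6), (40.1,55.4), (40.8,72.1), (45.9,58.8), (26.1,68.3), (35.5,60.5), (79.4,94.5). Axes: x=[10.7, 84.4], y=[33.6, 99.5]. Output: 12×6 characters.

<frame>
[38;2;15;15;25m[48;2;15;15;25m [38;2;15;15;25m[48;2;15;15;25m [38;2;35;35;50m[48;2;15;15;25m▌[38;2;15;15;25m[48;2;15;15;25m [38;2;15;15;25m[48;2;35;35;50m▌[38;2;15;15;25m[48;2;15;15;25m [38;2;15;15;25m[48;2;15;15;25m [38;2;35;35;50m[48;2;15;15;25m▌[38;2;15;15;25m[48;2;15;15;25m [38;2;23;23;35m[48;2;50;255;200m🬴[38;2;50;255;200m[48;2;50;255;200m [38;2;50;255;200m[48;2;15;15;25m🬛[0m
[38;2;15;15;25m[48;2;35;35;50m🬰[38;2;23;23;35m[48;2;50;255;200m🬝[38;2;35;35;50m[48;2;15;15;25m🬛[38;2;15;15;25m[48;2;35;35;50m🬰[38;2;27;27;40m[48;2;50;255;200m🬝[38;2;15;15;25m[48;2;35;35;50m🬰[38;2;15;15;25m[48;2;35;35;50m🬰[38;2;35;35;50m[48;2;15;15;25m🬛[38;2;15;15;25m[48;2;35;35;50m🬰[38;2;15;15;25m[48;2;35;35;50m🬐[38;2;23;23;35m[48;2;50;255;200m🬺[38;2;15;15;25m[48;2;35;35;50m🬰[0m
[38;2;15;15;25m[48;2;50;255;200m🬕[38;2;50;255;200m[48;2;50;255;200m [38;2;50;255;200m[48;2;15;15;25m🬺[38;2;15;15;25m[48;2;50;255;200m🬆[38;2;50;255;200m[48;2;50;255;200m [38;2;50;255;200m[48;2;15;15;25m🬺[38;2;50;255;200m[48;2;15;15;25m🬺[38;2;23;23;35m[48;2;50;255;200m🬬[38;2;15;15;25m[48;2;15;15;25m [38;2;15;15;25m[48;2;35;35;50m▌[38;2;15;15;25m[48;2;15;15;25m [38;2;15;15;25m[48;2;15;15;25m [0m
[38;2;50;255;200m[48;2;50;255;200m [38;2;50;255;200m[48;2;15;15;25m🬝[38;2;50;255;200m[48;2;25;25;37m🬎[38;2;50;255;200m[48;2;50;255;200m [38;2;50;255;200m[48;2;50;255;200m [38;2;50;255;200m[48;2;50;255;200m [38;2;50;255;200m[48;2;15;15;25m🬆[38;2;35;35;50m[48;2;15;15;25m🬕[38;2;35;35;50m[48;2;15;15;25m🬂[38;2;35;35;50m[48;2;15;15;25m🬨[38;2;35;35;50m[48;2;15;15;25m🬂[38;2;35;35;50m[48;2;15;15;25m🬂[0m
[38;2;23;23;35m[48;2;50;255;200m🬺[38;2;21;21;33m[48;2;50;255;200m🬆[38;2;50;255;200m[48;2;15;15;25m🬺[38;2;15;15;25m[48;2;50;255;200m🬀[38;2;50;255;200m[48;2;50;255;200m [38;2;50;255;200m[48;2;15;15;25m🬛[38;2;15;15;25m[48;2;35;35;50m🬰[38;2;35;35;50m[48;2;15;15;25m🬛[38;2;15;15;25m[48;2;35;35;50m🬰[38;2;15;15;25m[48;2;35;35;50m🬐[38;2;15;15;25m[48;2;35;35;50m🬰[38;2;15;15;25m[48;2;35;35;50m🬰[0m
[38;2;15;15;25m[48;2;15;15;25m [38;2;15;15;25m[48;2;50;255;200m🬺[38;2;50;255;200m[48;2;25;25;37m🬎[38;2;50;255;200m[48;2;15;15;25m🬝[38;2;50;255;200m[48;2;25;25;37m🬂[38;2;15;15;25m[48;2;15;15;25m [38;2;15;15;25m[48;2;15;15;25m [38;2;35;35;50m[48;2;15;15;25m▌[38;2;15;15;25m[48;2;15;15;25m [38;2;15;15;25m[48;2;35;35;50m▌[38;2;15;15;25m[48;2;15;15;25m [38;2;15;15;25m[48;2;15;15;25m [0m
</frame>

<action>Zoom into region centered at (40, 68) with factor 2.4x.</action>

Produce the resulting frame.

<frame>
[38;2;15;15;25m[48;2;15;15;25m [38;2;15;15;25m[48;2;15;15;25m [38;2;35;35;50m[48;2;15;15;25m▌[38;2;15;15;25m[48;2;15;15;25m [38;2;15;15;25m[48;2;35;35;50m▌[38;2;15;15;25m[48;2;15;15;25m [38;2;15;15;25m[48;2;15;15;25m [38;2;35;35;50m[48;2;15;15;25m▌[38;2;15;15;25m[48;2;15;15;25m [38;2;15;15;25m[48;2;35;35;50m▌[38;2;15;15;25m[48;2;15;15;25m [38;2;15;15;25m[48;2;15;15;25m [0m
[38;2;15;15;25m[48;2;35;35;50m🬰[38;2;15;15;25m[48;2;35;35;50m🬰[38;2;35;35;50m[48;2;15;15;25m🬛[38;2;15;15;25m[48;2;35;35;50m🬰[38;2;15;15;25m[48;2;35;35;50m🬐[38;2;21;21;33m[48;2;50;255;200m🬆[38;2;50;255;200m[48;2;15;15;25m🬺[38;2;27;27;40m[48;2;50;255;200m🬬[38;2;15;15;25m[48;2;35;35;50m🬰[38;2;15;15;25m[48;2;35;35;50m🬐[38;2;15;15;25m[48;2;35;35;50m🬰[38;2;15;15;25m[48;2;35;35;50m🬰[0m
[38;2;15;15;25m[48;2;50;255;200m🬀[38;2;15;15;25m[48;2;50;255;200m🬊[38;2;35;35;50m[48;2;15;15;25m▌[38;2;15;15;25m[48;2;15;15;25m [38;2;21;21;33m[48;2;50;255;200m🬆[38;2;15;15;25m[48;2;50;255;200m🬪[38;2;50;255;200m[48;2;15;15;25m🬆[38;2;35;35;50m[48;2;15;15;25m▌[38;2;15;15;25m[48;2;15;15;25m [38;2;23;23;35m[48;2;50;255;200m🬝[38;2;15;15;25m[48;2;15;15;25m [38;2;15;15;25m[48;2;15;15;25m [0m
[38;2;50;255;200m[48;2;15;15;25m🬊[38;2;50;255;200m[48;2;19;19;30m🬀[38;2;35;35;50m[48;2;15;15;25m🬕[38;2;50;255;200m[48;2;19;19;30m🬁[38;2;50;255;200m[48;2;50;255;200m [38;2;50;255;200m[48;2;15;15;25m🬆[38;2;35;35;50m[48;2;15;15;25m🬂[38;2;35;35;50m[48;2;15;15;25m🬕[38;2;23;23;35m[48;2;50;255;200m🬴[38;2;50;255;200m[48;2;50;255;200m [38;2;50;255;200m[48;2;25;25;37m🬛[38;2;35;35;50m[48;2;15;15;25m🬂[0m
[38;2;15;15;25m[48;2;35;35;50m🬰[38;2;15;15;25m[48;2;35;35;50m🬰[38;2;35;35;50m[48;2;15;15;25m🬛[38;2;15;15;25m[48;2;50;255;200m🬐[38;2;50;255;200m[48;2;50;255;200m [38;2;20;20;31m[48;2;50;255;200m🬙[38;2;23;23;35m[48;2;50;255;200m🬝[38;2;35;35;50m[48;2;50;255;200m🬀[38;2;21;21;33m[48;2;50;255;200m🬊[38;2;27;27;40m[48;2;50;255;200m🬺[38;2;15;15;25m[48;2;35;35;50m🬰[38;2;15;15;25m[48;2;35;35;50m🬰[0m
[38;2;15;15;25m[48;2;15;15;25m [38;2;15;15;25m[48;2;15;15;25m [38;2;35;35;50m[48;2;15;15;25m▌[38;2;15;15;25m[48;2;15;15;25m [38;2;50;255;200m[48;2;25;25;37m🬈[38;2;50;255;200m[48;2;50;255;200m [38;2;50;255;200m[48;2;15;15;25m🬛[38;2;50;255;200m[48;2;28;28;41m🬊[38;2;50;255;200m[48;2;15;15;25m🬀[38;2;15;15;25m[48;2;35;35;50m▌[38;2;15;15;25m[48;2;15;15;25m [38;2;15;15;25m[48;2;15;15;25m [0m
</frame>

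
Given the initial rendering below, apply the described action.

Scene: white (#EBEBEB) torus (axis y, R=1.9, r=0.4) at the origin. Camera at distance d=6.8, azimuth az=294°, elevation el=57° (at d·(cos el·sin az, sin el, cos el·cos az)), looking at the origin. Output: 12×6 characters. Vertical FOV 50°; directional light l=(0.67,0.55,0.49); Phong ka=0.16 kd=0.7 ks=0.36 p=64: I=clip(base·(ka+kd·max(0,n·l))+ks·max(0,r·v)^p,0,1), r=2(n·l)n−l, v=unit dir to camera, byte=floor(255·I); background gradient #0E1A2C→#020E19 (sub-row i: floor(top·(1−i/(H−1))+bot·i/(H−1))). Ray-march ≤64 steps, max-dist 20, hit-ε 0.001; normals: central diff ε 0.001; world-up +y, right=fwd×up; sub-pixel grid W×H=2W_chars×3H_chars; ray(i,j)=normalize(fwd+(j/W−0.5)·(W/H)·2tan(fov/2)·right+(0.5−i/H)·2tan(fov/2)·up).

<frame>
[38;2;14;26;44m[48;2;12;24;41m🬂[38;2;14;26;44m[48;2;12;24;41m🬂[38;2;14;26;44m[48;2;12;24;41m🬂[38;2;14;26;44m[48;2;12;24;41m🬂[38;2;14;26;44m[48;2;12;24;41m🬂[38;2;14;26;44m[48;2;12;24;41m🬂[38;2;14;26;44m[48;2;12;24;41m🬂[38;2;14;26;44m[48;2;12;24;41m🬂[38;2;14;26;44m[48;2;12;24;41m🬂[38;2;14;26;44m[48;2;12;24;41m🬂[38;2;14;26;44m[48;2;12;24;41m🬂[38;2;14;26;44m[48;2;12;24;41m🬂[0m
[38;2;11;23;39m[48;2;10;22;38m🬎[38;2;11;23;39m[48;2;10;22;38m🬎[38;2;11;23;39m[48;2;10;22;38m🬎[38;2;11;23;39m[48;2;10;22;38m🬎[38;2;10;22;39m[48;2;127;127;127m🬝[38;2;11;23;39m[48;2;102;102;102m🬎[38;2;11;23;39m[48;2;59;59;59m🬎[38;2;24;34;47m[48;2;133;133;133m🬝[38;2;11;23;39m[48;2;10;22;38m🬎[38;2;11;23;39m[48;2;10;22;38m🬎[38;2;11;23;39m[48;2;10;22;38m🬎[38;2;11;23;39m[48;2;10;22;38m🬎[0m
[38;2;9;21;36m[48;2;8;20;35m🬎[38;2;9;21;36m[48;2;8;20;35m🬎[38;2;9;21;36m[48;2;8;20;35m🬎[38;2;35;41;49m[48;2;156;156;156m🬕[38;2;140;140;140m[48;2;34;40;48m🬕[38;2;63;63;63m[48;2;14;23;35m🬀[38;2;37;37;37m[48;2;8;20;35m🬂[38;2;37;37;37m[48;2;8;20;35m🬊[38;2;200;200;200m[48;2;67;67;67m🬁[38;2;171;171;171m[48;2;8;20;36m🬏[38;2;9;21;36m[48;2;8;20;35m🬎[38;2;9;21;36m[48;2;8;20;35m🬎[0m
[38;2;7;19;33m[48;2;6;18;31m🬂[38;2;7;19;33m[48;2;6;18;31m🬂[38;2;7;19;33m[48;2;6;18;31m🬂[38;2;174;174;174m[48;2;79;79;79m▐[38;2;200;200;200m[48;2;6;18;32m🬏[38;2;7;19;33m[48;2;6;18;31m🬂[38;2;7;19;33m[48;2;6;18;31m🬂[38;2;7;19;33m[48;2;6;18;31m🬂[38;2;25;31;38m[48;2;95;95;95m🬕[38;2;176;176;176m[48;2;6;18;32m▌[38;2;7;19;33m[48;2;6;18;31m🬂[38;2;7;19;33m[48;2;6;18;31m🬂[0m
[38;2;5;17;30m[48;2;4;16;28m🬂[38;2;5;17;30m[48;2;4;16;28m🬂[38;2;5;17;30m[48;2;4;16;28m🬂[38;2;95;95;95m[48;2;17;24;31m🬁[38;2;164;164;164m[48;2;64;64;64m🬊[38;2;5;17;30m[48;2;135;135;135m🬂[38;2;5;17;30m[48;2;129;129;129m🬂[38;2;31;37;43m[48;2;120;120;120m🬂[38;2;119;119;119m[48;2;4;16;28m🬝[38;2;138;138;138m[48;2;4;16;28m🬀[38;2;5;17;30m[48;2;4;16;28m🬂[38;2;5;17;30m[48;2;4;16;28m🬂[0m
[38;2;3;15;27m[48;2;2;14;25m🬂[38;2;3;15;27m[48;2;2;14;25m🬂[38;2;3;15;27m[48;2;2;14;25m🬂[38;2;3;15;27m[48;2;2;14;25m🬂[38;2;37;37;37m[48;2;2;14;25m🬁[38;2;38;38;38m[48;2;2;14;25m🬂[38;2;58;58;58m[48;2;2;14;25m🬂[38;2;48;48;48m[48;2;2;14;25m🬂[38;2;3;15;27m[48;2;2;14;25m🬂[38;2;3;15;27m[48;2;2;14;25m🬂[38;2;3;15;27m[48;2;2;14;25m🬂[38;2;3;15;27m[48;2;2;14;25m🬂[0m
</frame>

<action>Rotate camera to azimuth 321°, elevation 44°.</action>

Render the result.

<frame>
[38;2;14;26;44m[48;2;12;24;41m🬂[38;2;14;26;44m[48;2;12;24;41m🬂[38;2;14;26;44m[48;2;12;24;41m🬂[38;2;14;26;44m[48;2;12;24;41m🬂[38;2;14;26;44m[48;2;12;24;41m🬂[38;2;14;26;44m[48;2;12;24;41m🬂[38;2;14;26;44m[48;2;12;24;41m🬂[38;2;14;26;44m[48;2;12;24;41m🬂[38;2;14;26;44m[48;2;12;24;41m🬂[38;2;14;26;44m[48;2;12;24;41m🬂[38;2;14;26;44m[48;2;12;24;41m🬂[38;2;14;26;44m[48;2;12;24;41m🬂[0m
[38;2;11;23;39m[48;2;10;22;38m🬎[38;2;11;23;39m[48;2;10;22;38m🬎[38;2;11;23;39m[48;2;10;22;38m🬎[38;2;11;23;39m[48;2;10;22;38m🬎[38;2;11;23;39m[48;2;10;22;38m🬎[38;2;10;22;39m[48;2;117;117;117m🬝[38;2;11;23;39m[48;2;131;131;131m🬎[38;2;11;23;39m[48;2;10;22;38m🬎[38;2;11;23;39m[48;2;10;22;38m🬎[38;2;11;23;39m[48;2;10;22;38m🬎[38;2;11;23;39m[48;2;10;22;38m🬎[38;2;11;23;39m[48;2;10;22;38m🬎[0m
[38;2;9;21;36m[48;2;8;20;35m🬎[38;2;9;21;36m[48;2;8;20;35m🬎[38;2;9;21;36m[48;2;8;20;35m🬎[38;2;22;31;43m[48;2;151;151;151m🬕[38;2;171;171;171m[48;2;55;61;68m🬜[38;2;127;127;127m[48;2;25;34;45m🬂[38;2;62;62;62m[48;2;8;20;35m🬂[38;2;65;65;65m[48;2;22;28;36m🬂[38;2;140;140;140m[48;2;35;38;42m🬈[38;2;176;176;176m[48;2;8;20;36m🬏[38;2;9;21;36m[48;2;8;20;35m🬎[38;2;9;21;36m[48;2;8;20;35m🬎[0m
[38;2;7;19;33m[48;2;6;18;31m🬂[38;2;7;19;33m[48;2;6;18;31m🬂[38;2;7;19;33m[48;2;6;18;31m🬂[38;2;159;159;159m[48;2;74;74;74m▐[38;2;167;167;167m[48;2;6;18;32m🬏[38;2;7;19;33m[48;2;6;18;31m🬂[38;2;7;19;33m[48;2;6;18;31m🬂[38;2;7;19;33m[48;2;6;18;31m🬂[38;2;28;34;41m[48;2;105;105;105m🬕[38;2;163;163;163m[48;2;6;18;32m▌[38;2;7;19;33m[48;2;6;18;31m🬂[38;2;7;19;33m[48;2;6;18;31m🬂[0m
[38;2;5;17;30m[48;2;4;16;28m🬂[38;2;5;17;30m[48;2;4;16;28m🬂[38;2;5;17;30m[48;2;4;16;28m🬂[38;2;64;64;64m[48;2;17;24;31m🬁[38;2;116;116;116m[48;2;43;43;43m🬊[38;2;115;115;115m[48;2;33;39;46m🬪[38;2;5;17;30m[48;2;114;114;114m🬂[38;2;81;81;81m[48;2;122;122;122m🬀[38;2;160;160;160m[48;2;53;59;65m🬎[38;2;166;166;166m[48;2;4;16;28m🬀[38;2;5;17;30m[48;2;4;16;28m🬂[38;2;5;17;30m[48;2;4;16;28m🬂[0m
[38;2;3;15;27m[48;2;2;14;25m🬂[38;2;3;15;27m[48;2;2;14;25m🬂[38;2;3;15;27m[48;2;2;14;25m🬂[38;2;3;15;27m[48;2;2;14;25m🬂[38;2;3;15;27m[48;2;2;14;25m🬂[38;2;37;37;37m[48;2;2;14;25m🬁[38;2;38;38;38m[48;2;2;14;25m🬂[38;2;3;15;27m[48;2;2;14;25m🬂[38;2;3;15;27m[48;2;2;14;25m🬂[38;2;3;15;27m[48;2;2;14;25m🬂[38;2;3;15;27m[48;2;2;14;25m🬂[38;2;3;15;27m[48;2;2;14;25m🬂[0m
</frame>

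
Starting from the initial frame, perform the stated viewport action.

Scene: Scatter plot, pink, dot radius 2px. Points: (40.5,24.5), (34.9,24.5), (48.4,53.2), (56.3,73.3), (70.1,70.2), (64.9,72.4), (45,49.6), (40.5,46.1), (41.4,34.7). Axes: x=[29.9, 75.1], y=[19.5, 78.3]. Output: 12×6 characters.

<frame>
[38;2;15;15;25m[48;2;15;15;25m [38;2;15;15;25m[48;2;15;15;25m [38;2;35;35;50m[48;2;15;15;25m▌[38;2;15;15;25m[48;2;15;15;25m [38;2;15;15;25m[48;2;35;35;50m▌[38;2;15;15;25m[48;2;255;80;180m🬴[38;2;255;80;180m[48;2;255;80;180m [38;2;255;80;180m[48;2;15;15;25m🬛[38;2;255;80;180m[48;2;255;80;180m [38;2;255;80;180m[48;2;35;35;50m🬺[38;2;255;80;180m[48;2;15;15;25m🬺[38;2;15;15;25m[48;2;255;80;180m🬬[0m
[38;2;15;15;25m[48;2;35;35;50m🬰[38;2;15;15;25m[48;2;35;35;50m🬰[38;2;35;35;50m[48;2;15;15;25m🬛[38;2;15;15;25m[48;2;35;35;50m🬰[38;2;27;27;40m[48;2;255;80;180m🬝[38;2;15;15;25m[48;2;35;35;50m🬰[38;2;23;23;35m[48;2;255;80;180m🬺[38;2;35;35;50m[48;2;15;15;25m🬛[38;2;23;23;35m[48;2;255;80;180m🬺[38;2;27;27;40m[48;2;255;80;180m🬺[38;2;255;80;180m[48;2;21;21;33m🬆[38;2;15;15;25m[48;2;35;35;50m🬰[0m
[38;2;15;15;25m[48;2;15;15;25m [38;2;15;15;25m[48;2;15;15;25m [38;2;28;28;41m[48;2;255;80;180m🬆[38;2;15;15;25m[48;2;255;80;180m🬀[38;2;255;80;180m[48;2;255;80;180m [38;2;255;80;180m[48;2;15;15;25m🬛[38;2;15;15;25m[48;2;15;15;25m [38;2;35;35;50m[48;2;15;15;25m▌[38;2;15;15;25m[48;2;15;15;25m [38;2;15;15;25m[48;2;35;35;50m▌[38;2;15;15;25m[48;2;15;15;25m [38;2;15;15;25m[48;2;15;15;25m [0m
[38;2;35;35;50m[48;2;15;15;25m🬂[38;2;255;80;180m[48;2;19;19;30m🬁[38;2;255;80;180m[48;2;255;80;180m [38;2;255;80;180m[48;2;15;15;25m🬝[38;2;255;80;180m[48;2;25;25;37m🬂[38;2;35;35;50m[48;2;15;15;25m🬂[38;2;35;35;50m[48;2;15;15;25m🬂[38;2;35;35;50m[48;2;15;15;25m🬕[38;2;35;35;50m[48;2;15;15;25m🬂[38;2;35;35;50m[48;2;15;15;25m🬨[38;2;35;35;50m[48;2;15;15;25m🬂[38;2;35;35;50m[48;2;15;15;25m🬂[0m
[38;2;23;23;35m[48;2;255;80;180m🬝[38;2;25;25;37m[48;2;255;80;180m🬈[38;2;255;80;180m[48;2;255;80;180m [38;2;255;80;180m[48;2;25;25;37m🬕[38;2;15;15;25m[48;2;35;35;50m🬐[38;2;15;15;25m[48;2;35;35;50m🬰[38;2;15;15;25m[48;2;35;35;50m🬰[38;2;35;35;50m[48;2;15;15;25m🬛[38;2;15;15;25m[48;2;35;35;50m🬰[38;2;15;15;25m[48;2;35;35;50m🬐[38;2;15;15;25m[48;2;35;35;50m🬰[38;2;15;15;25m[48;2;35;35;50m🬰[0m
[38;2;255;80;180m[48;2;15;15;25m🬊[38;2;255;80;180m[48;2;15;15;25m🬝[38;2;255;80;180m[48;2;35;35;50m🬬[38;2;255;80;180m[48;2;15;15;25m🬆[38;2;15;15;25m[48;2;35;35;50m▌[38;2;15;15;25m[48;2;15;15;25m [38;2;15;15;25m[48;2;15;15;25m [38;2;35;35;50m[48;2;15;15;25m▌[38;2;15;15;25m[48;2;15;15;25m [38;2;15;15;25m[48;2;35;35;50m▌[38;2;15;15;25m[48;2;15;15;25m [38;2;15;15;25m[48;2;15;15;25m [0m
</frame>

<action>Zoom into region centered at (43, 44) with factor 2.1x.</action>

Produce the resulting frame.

<frame>
[38;2;15;15;25m[48;2;15;15;25m [38;2;15;15;25m[48;2;15;15;25m [38;2;35;35;50m[48;2;15;15;25m▌[38;2;15;15;25m[48;2;15;15;25m [38;2;15;15;25m[48;2;35;35;50m▌[38;2;15;15;25m[48;2;15;15;25m [38;2;15;15;25m[48;2;15;15;25m [38;2;27;27;40m[48;2;255;80;180m🬝[38;2;15;15;25m[48;2;255;80;180m🬀[38;2;28;28;41m[48;2;255;80;180m🬊[38;2;15;15;25m[48;2;15;15;25m [38;2;15;15;25m[48;2;15;15;25m [0m
[38;2;15;15;25m[48;2;35;35;50m🬰[38;2;15;15;25m[48;2;35;35;50m🬰[38;2;35;35;50m[48;2;15;15;25m🬛[38;2;15;15;25m[48;2;35;35;50m🬰[38;2;31;31;45m[48;2;255;80;180m🬬[38;2;23;23;35m[48;2;255;80;180m🬝[38;2;15;15;25m[48;2;255;80;180m🬀[38;2;28;28;41m[48;2;255;80;180m🬊[38;2;255;80;180m[48;2;21;21;33m🬊[38;2;255;80;180m[48;2;31;31;45m🬀[38;2;15;15;25m[48;2;35;35;50m🬰[38;2;15;15;25m[48;2;35;35;50m🬰[0m
[38;2;15;15;25m[48;2;15;15;25m [38;2;15;15;25m[48;2;15;15;25m [38;2;35;35;50m[48;2;15;15;25m▌[38;2;15;15;25m[48;2;255;80;180m🬐[38;2;255;80;180m[48;2;255;80;180m [38;2;15;15;25m[48;2;255;80;180m🬸[38;2;255;80;180m[48;2;15;15;25m🬊[38;2;255;80;180m[48;2;23;23;35m🬀[38;2;15;15;25m[48;2;15;15;25m [38;2;15;15;25m[48;2;35;35;50m▌[38;2;15;15;25m[48;2;15;15;25m [38;2;15;15;25m[48;2;15;15;25m [0m
[38;2;35;35;50m[48;2;15;15;25m🬂[38;2;35;35;50m[48;2;15;15;25m🬂[38;2;35;35;50m[48;2;15;15;25m🬕[38;2;35;35;50m[48;2;15;15;25m🬂[38;2;255;80;180m[48;2;27;27;40m🬀[38;2;35;35;50m[48;2;15;15;25m🬂[38;2;35;35;50m[48;2;15;15;25m🬂[38;2;35;35;50m[48;2;15;15;25m🬕[38;2;35;35;50m[48;2;15;15;25m🬂[38;2;35;35;50m[48;2;15;15;25m🬨[38;2;35;35;50m[48;2;15;15;25m🬂[38;2;35;35;50m[48;2;15;15;25m🬂[0m
[38;2;15;15;25m[48;2;35;35;50m🬰[38;2;15;15;25m[48;2;35;35;50m🬰[38;2;35;35;50m[48;2;15;15;25m🬛[38;2;23;23;35m[48;2;255;80;180m🬝[38;2;15;15;25m[48;2;255;80;180m🬀[38;2;21;21;33m[48;2;255;80;180m🬊[38;2;15;15;25m[48;2;35;35;50m🬰[38;2;35;35;50m[48;2;15;15;25m🬛[38;2;15;15;25m[48;2;35;35;50m🬰[38;2;15;15;25m[48;2;35;35;50m🬐[38;2;15;15;25m[48;2;35;35;50m🬰[38;2;15;15;25m[48;2;35;35;50m🬰[0m
[38;2;15;15;25m[48;2;15;15;25m [38;2;15;15;25m[48;2;15;15;25m [38;2;35;35;50m[48;2;15;15;25m▌[38;2;15;15;25m[48;2;15;15;25m [38;2;255;80;180m[48;2;21;21;33m🬊[38;2;255;80;180m[48;2;15;15;25m🬀[38;2;15;15;25m[48;2;15;15;25m [38;2;35;35;50m[48;2;15;15;25m▌[38;2;15;15;25m[48;2;15;15;25m [38;2;15;15;25m[48;2;35;35;50m▌[38;2;15;15;25m[48;2;15;15;25m [38;2;15;15;25m[48;2;15;15;25m [0m
</frame>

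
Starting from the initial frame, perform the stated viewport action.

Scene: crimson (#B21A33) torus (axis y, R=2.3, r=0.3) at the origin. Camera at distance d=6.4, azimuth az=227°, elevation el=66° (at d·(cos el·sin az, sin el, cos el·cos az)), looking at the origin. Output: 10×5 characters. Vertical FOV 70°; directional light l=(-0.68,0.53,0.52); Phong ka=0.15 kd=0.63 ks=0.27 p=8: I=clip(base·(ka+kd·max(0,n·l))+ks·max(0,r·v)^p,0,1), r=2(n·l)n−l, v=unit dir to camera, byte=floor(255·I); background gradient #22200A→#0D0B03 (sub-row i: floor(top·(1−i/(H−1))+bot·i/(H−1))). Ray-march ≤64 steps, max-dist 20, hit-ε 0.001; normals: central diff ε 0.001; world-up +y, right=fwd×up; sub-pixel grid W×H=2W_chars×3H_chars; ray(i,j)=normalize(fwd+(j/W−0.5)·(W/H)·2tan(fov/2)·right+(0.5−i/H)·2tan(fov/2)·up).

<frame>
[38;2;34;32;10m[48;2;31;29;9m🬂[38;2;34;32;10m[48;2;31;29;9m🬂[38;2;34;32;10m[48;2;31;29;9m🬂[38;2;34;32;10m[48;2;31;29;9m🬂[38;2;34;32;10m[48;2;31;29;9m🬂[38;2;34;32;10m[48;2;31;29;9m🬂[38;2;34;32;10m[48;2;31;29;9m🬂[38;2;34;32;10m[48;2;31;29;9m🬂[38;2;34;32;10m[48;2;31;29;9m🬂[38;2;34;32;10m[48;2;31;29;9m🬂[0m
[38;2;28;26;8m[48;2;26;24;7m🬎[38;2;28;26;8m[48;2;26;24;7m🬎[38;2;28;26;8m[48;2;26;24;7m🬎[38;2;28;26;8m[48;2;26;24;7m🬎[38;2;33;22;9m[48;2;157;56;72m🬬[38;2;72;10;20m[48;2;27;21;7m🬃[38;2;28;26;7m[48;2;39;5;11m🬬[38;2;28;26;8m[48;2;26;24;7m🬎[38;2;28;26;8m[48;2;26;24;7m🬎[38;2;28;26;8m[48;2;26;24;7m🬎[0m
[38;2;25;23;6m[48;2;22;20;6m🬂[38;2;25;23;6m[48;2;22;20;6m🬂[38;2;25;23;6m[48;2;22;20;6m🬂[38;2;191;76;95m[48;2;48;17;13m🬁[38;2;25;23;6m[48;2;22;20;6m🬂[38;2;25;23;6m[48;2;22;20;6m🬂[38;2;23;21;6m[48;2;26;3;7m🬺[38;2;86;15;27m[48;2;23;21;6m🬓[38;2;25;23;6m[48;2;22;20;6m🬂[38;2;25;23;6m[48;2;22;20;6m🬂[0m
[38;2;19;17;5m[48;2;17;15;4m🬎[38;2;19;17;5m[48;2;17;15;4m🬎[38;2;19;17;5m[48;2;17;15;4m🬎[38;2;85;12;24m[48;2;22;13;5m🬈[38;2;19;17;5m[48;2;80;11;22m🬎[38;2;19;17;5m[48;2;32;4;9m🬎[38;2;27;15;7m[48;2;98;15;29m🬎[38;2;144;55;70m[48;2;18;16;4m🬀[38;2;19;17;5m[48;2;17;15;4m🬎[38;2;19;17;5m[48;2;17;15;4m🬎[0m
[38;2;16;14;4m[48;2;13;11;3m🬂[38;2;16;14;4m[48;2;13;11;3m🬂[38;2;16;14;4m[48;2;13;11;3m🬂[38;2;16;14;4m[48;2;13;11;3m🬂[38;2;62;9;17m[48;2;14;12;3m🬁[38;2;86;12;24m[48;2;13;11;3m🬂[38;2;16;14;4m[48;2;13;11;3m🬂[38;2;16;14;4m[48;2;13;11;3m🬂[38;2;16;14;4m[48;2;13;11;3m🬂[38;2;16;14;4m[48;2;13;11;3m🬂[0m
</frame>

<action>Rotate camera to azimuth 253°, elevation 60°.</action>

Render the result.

<frame>
[38;2;34;32;10m[48;2;31;29;9m🬂[38;2;34;32;10m[48;2;31;29;9m🬂[38;2;34;32;10m[48;2;31;29;9m🬂[38;2;34;32;10m[48;2;31;29;9m🬂[38;2;34;32;10m[48;2;31;29;9m🬂[38;2;34;32;10m[48;2;31;29;9m🬂[38;2;34;32;10m[48;2;31;29;9m🬂[38;2;34;32;10m[48;2;31;29;9m🬂[38;2;34;32;10m[48;2;31;29;9m🬂[38;2;34;32;10m[48;2;31;29;9m🬂[0m
[38;2;28;26;8m[48;2;26;24;7m🬎[38;2;28;26;8m[48;2;26;24;7m🬎[38;2;28;26;8m[48;2;26;24;7m🬎[38;2;28;26;8m[48;2;26;24;7m🬎[38;2;28;26;8m[48;2;122;19;36m🬎[38;2;28;26;8m[48;2;76;10;21m🬎[38;2;79;11;22m[48;2;28;26;7m🬏[38;2;28;26;8m[48;2;26;24;7m🬎[38;2;28;26;8m[48;2;26;24;7m🬎[38;2;28;26;8m[48;2;26;24;7m🬎[0m
[38;2;25;23;6m[48;2;22;20;6m🬂[38;2;25;23;6m[48;2;22;20;6m🬂[38;2;25;23;6m[48;2;22;20;6m🬂[38;2;123;25;42m[48;2;36;18;10m🬑[38;2;25;23;6m[48;2;22;20;6m🬂[38;2;25;23;6m[48;2;22;20;6m🬂[38;2;41;6;11m[48;2;23;21;6m🬁[38;2;82;11;23m[48;2;23;21;6m🬓[38;2;25;23;6m[48;2;22;20;6m🬂[38;2;25;23;6m[48;2;22;20;6m🬂[0m
[38;2;19;17;5m[48;2;17;15;4m🬎[38;2;19;17;5m[48;2;17;15;4m🬎[38;2;19;17;5m[48;2;17;15;4m🬎[38;2;76;10;21m[48;2;21;12;5m🬧[38;2;19;17;5m[48;2;71;10;20m🬎[38;2;19;17;5m[48;2;32;4;9m🬎[38;2;27;15;7m[48;2;113;19;35m🬎[38;2;121;19;36m[48;2;18;16;4m🬄[38;2;19;17;5m[48;2;17;15;4m🬎[38;2;19;17;5m[48;2;17;15;4m🬎[0m
[38;2;16;14;4m[48;2;13;11;3m🬂[38;2;16;14;4m[48;2;13;11;3m🬂[38;2;16;14;4m[48;2;13;11;3m🬂[38;2;16;14;4m[48;2;13;11;3m🬂[38;2;91;13;26m[48;2;14;12;3m🬁[38;2;112;16;32m[48;2;13;11;3m🬂[38;2;16;14;4m[48;2;13;11;3m🬂[38;2;16;14;4m[48;2;13;11;3m🬂[38;2;16;14;4m[48;2;13;11;3m🬂[38;2;16;14;4m[48;2;13;11;3m🬂[0m
</frame>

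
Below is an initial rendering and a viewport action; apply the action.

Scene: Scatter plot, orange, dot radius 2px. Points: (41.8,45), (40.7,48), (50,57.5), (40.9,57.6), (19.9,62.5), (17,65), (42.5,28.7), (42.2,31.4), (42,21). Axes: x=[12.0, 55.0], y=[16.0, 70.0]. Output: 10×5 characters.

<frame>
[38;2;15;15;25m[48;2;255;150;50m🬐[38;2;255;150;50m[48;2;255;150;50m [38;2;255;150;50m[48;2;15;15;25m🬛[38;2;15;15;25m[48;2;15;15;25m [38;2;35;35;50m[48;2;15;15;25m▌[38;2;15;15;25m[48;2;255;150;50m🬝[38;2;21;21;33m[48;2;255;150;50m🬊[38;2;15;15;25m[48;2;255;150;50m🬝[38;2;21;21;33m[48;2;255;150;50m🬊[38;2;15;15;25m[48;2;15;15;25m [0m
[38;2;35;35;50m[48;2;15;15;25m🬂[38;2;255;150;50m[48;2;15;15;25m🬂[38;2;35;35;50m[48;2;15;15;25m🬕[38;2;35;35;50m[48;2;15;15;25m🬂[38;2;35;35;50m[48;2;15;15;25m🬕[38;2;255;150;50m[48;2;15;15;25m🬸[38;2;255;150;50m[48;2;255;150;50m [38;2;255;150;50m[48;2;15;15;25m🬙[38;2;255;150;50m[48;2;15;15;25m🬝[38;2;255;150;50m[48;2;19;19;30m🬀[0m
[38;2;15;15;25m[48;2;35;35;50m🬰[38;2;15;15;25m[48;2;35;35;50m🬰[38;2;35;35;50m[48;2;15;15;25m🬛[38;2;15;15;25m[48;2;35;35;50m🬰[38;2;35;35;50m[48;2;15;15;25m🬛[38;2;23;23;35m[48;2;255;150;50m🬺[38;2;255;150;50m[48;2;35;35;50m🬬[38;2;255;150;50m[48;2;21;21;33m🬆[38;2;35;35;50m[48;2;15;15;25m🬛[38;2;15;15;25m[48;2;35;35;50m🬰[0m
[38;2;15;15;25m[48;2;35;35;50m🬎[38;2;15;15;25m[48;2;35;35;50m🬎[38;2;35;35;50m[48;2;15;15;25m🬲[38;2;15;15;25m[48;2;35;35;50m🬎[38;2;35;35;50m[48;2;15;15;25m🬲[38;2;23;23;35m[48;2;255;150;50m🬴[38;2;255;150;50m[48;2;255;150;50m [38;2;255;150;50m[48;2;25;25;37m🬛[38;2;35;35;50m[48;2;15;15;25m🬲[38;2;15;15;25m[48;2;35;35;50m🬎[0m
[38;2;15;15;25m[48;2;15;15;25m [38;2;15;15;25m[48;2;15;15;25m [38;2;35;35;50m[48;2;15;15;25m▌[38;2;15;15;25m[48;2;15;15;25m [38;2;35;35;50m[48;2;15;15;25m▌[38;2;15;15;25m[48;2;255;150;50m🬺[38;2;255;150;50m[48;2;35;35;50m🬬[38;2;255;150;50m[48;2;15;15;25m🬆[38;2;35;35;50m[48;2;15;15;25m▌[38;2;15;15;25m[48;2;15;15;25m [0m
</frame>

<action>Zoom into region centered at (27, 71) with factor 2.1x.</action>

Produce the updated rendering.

<frame>
[38;2;15;15;25m[48;2;15;15;25m [38;2;15;15;25m[48;2;15;15;25m [38;2;35;35;50m[48;2;15;15;25m▌[38;2;15;15;25m[48;2;15;15;25m [38;2;35;35;50m[48;2;15;15;25m▌[38;2;15;15;25m[48;2;15;15;25m [38;2;35;35;50m[48;2;15;15;25m▌[38;2;15;15;25m[48;2;15;15;25m [38;2;35;35;50m[48;2;15;15;25m▌[38;2;15;15;25m[48;2;15;15;25m [0m
[38;2;35;35;50m[48;2;15;15;25m🬂[38;2;35;35;50m[48;2;15;15;25m🬂[38;2;35;35;50m[48;2;15;15;25m🬕[38;2;35;35;50m[48;2;15;15;25m🬂[38;2;35;35;50m[48;2;15;15;25m🬕[38;2;35;35;50m[48;2;15;15;25m🬂[38;2;35;35;50m[48;2;15;15;25m🬕[38;2;35;35;50m[48;2;15;15;25m🬂[38;2;35;35;50m[48;2;15;15;25m🬕[38;2;35;35;50m[48;2;15;15;25m🬂[0m
[38;2;23;23;35m[48;2;255;150;50m🬬[38;2;15;15;25m[48;2;35;35;50m🬰[38;2;35;35;50m[48;2;15;15;25m🬛[38;2;15;15;25m[48;2;35;35;50m🬰[38;2;35;35;50m[48;2;15;15;25m🬛[38;2;15;15;25m[48;2;35;35;50m🬰[38;2;35;35;50m[48;2;15;15;25m🬛[38;2;15;15;25m[48;2;35;35;50m🬰[38;2;35;35;50m[48;2;15;15;25m🬛[38;2;15;15;25m[48;2;35;35;50m🬰[0m
[38;2;255;150;50m[48;2;255;150;50m [38;2;255;150;50m[48;2;15;15;25m🬺[38;2;27;27;40m[48;2;255;150;50m🬬[38;2;15;15;25m[48;2;35;35;50m🬎[38;2;35;35;50m[48;2;15;15;25m🬲[38;2;15;15;25m[48;2;35;35;50m🬎[38;2;35;35;50m[48;2;15;15;25m🬲[38;2;15;15;25m[48;2;35;35;50m🬎[38;2;35;35;50m[48;2;15;15;25m🬲[38;2;15;15;25m[48;2;35;35;50m🬎[0m
[38;2;255;150;50m[48;2;15;15;25m🬂[38;2;255;150;50m[48;2;15;15;25m🬆[38;2;35;35;50m[48;2;15;15;25m▌[38;2;15;15;25m[48;2;15;15;25m [38;2;35;35;50m[48;2;15;15;25m▌[38;2;15;15;25m[48;2;15;15;25m [38;2;35;35;50m[48;2;15;15;25m▌[38;2;15;15;25m[48;2;15;15;25m [38;2;35;35;50m[48;2;15;15;25m▌[38;2;15;15;25m[48;2;15;15;25m [0m
</frame>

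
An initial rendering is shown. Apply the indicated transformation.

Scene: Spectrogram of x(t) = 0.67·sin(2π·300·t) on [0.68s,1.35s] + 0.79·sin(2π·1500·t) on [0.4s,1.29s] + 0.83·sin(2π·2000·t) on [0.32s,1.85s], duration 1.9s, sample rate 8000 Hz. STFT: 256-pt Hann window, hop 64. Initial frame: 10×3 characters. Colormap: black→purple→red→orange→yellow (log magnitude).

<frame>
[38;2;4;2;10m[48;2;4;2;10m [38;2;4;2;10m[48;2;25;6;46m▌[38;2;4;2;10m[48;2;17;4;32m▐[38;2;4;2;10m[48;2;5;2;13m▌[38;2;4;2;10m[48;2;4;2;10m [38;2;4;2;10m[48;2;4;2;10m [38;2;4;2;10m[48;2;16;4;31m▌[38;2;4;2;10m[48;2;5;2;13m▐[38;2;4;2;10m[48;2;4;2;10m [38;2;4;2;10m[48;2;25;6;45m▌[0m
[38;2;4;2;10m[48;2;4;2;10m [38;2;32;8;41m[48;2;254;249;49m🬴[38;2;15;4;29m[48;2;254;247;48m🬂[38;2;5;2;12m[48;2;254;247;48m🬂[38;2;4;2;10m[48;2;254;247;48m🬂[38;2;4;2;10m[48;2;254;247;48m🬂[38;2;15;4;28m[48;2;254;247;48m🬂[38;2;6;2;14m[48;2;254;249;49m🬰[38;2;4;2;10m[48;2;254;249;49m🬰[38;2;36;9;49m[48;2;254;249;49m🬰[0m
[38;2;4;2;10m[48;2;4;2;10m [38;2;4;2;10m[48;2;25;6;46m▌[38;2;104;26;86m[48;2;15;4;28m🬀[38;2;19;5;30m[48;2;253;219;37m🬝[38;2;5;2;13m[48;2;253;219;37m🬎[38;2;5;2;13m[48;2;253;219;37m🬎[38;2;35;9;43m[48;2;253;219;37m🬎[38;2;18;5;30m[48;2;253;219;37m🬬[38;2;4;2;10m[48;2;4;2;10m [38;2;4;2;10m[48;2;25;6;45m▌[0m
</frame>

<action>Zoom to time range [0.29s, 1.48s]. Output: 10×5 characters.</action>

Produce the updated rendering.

<frame>
[38;2;15;4;29m[48;2;21;5;39m▐[38;2;4;2;10m[48;2;4;2;10m [38;2;4;2;10m[48;2;4;2;10m [38;2;5;2;13m[48;2;4;2;10m▌[38;2;4;2;10m[48;2;4;2;10m [38;2;4;2;10m[48;2;4;2;10m [38;2;4;2;10m[48;2;4;2;10m [38;2;4;2;10m[48;2;4;2;10m [38;2;4;2;10m[48;2;15;4;29m▌[38;2;5;2;12m[48;2;4;2;10m▌[0m
[38;2;21;5;39m[48;2;37;8;66m🬨[38;2;4;2;10m[48;2;4;2;10m [38;2;4;2;10m[48;2;4;2;10m [38;2;4;2;10m[48;2;6;2;13m▐[38;2;4;2;10m[48;2;4;2;10m [38;2;4;2;10m[48;2;4;2;10m [38;2;4;2;10m[48;2;4;2;10m [38;2;4;2;10m[48;2;4;2;10m [38;2;4;2;10m[48;2;20;5;37m▌[38;2;4;2;10m[48;2;5;2;13m▐[0m
[38;2;103;26;76m[48;2;254;249;49m🬰[38;2;4;2;10m[48;2;254;249;49m🬰[38;2;4;2;10m[48;2;254;249;49m🬰[38;2;6;2;13m[48;2;254;249;49m🬰[38;2;4;2;10m[48;2;254;249;49m🬰[38;2;4;2;10m[48;2;254;249;49m🬰[38;2;4;2;10m[48;2;254;249;49m🬰[38;2;4;2;10m[48;2;254;249;49m🬰[38;2;46;12;39m[48;2;254;249;49m🬰[38;2;5;2;13m[48;2;254;249;49m🬰[0m
[38;2;254;241;46m[48;2;47;11;67m🬁[38;2;254;245;48m[48;2;4;2;10m🬂[38;2;254;245;48m[48;2;4;2;10m🬂[38;2;254;245;48m[48;2;10;3;21m🬂[38;2;254;245;48m[48;2;4;2;10m🬂[38;2;254;245;48m[48;2;4;2;10m🬂[38;2;254;245;48m[48;2;4;2;10m🬂[38;2;254;245;48m[48;2;4;2;10m🬂[38;2;254;240;46m[48;2;38;10;45m🬂[38;2;5;2;12m[48;2;16;4;30m🬨[0m
[38;2;28;6;51m[48;2;21;5;39m▐[38;2;4;2;10m[48;2;4;2;10m [38;2;4;2;10m[48;2;4;2;10m [38;2;73;18;53m[48;2;246;186;35m🬡[38;2;91;23;46m[48;2;253;219;37m🬰[38;2;91;23;46m[48;2;253;219;37m🬰[38;2;91;23;46m[48;2;253;219;37m🬰[38;2;91;23;46m[48;2;253;219;37m🬰[38;2;71;18;50m[48;2;229;161;51m🬒[38;2;12;3;23m[48;2;242;167;35m🬨[0m
</frame>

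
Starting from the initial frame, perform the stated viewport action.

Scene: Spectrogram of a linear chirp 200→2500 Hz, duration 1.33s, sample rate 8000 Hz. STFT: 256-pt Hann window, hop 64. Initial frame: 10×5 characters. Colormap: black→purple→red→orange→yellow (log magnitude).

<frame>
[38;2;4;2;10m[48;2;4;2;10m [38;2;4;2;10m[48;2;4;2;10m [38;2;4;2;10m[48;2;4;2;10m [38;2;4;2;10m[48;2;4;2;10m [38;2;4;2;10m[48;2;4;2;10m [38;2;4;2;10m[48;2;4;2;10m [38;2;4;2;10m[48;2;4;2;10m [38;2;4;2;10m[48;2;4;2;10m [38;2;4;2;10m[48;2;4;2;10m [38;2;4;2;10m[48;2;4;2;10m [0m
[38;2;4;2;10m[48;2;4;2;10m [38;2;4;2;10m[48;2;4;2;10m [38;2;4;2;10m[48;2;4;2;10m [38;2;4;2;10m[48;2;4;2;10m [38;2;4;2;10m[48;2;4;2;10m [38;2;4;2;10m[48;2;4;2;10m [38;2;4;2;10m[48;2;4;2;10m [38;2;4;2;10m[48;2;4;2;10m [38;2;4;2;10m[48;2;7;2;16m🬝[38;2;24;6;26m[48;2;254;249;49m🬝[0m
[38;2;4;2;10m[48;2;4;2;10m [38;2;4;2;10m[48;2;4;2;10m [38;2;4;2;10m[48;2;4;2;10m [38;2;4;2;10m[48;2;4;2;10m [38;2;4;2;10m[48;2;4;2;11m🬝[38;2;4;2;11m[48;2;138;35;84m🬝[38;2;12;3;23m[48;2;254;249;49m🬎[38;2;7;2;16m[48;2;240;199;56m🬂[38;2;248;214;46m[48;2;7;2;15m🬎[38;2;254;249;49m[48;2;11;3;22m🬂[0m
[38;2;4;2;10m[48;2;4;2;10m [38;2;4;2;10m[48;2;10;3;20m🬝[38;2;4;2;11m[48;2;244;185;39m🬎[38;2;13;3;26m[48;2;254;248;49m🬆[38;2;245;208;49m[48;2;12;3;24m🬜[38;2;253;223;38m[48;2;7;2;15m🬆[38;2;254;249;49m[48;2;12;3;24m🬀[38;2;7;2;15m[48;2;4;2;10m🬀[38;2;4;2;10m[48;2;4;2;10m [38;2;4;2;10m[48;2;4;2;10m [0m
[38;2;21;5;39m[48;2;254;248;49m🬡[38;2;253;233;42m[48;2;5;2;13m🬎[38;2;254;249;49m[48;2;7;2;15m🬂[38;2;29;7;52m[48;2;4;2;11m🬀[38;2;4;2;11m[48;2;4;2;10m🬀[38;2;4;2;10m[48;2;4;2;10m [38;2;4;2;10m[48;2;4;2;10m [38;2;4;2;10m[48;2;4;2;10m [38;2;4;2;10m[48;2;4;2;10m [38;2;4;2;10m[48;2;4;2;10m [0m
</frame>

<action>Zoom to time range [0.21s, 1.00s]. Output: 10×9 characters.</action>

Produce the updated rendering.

<frame>
[38;2;4;2;10m[48;2;4;2;10m [38;2;4;2;10m[48;2;4;2;10m [38;2;4;2;10m[48;2;4;2;10m [38;2;4;2;10m[48;2;4;2;10m [38;2;4;2;10m[48;2;4;2;10m [38;2;4;2;10m[48;2;4;2;10m [38;2;4;2;10m[48;2;4;2;10m [38;2;4;2;10m[48;2;4;2;10m [38;2;4;2;10m[48;2;4;2;10m [38;2;4;2;10m[48;2;4;2;10m [0m
[38;2;4;2;10m[48;2;4;2;10m [38;2;4;2;10m[48;2;4;2;10m [38;2;4;2;10m[48;2;4;2;10m [38;2;4;2;10m[48;2;4;2;10m [38;2;4;2;10m[48;2;4;2;10m [38;2;4;2;10m[48;2;4;2;10m [38;2;4;2;10m[48;2;4;2;10m [38;2;4;2;10m[48;2;4;2;10m [38;2;4;2;10m[48;2;4;2;10m [38;2;4;2;10m[48;2;4;2;10m [0m
[38;2;4;2;10m[48;2;4;2;10m [38;2;4;2;10m[48;2;4;2;10m [38;2;4;2;10m[48;2;4;2;10m [38;2;4;2;10m[48;2;4;2;10m [38;2;4;2;10m[48;2;4;2;10m [38;2;4;2;10m[48;2;4;2;10m [38;2;4;2;10m[48;2;4;2;10m [38;2;4;2;10m[48;2;4;2;10m [38;2;4;2;10m[48;2;4;2;10m [38;2;4;2;10m[48;2;4;2;10m [0m
[38;2;4;2;10m[48;2;4;2;10m [38;2;4;2;10m[48;2;4;2;10m [38;2;4;2;10m[48;2;4;2;10m [38;2;4;2;10m[48;2;4;2;10m [38;2;4;2;10m[48;2;4;2;10m [38;2;4;2;10m[48;2;4;2;10m [38;2;4;2;10m[48;2;4;2;10m [38;2;4;2;10m[48;2;4;2;10m [38;2;4;2;10m[48;2;4;2;10m [38;2;4;2;10m[48;2;4;2;10m [0m
[38;2;4;2;10m[48;2;4;2;10m [38;2;4;2;10m[48;2;4;2;10m [38;2;4;2;10m[48;2;4;2;10m [38;2;4;2;10m[48;2;4;2;10m [38;2;4;2;10m[48;2;4;2;10m [38;2;4;2;10m[48;2;4;2;10m [38;2;4;2;10m[48;2;4;2;11m🬎[38;2;4;2;10m[48;2;10;3;20m🬝[38;2;9;3;19m[48;2;243;139;18m🬝[38;2;52;13;33m[48;2;254;249;49m🬎[0m
[38;2;4;2;10m[48;2;4;2;10m [38;2;4;2;10m[48;2;4;2;10m [38;2;4;2;10m[48;2;4;2;10m [38;2;4;2;10m[48;2;5;2;12m🬝[38;2;4;2;11m[48;2;22;5;41m🬝[38;2;40;11;27m[48;2;254;247;49m🬝[38;2;33;8;39m[48;2;253;238;44m🬆[38;2;34;8;60m[48;2;251;215;38m🬟[38;2;254;249;49m[48;2;70;18;37m🬆[38;2;254;249;49m[48;2;31;8;30m🬀[0m
[38;2;4;2;10m[48;2;7;2;16m🬝[38;2;7;2;15m[48;2;78;19;88m🬝[38;2;13;3;25m[48;2;254;245;48m🬎[38;2;21;5;39m[48;2;251;220;41m🬂[38;2;253;232;42m[48;2;72;18;57m🬎[38;2;254;249;49m[48;2;19;4;36m🬂[38;2;213;78;61m[48;2;7;2;15m🬀[38;2;9;3;18m[48;2;4;2;10m🬀[38;2;4;2;11m[48;2;4;2;10m🬀[38;2;4;2;10m[48;2;4;2;10m [0m
[38;2;39;9;64m[48;2;246;201;43m🬟[38;2;254;248;48m[48;2;57;14;38m🬆[38;2;252;214;35m[48;2;8;2;17m🬂[38;2;33;8;58m[48;2;5;2;12m🬀[38;2;6;2;13m[48;2;4;2;10m🬀[38;2;4;2;10m[48;2;4;2;10m [38;2;4;2;10m[48;2;4;2;10m [38;2;4;2;10m[48;2;4;2;10m [38;2;4;2;10m[48;2;4;2;10m [38;2;4;2;10m[48;2;4;2;10m [0m
[38;2;10;3;20m[48;2;4;2;11m🬀[38;2;4;2;11m[48;2;4;2;10m🬂[38;2;4;2;10m[48;2;4;2;10m [38;2;4;2;10m[48;2;4;2;10m [38;2;4;2;10m[48;2;4;2;10m [38;2;4;2;10m[48;2;4;2;10m [38;2;4;2;10m[48;2;4;2;10m [38;2;4;2;10m[48;2;4;2;10m [38;2;4;2;10m[48;2;4;2;10m [38;2;4;2;10m[48;2;4;2;10m [0m
</frame>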